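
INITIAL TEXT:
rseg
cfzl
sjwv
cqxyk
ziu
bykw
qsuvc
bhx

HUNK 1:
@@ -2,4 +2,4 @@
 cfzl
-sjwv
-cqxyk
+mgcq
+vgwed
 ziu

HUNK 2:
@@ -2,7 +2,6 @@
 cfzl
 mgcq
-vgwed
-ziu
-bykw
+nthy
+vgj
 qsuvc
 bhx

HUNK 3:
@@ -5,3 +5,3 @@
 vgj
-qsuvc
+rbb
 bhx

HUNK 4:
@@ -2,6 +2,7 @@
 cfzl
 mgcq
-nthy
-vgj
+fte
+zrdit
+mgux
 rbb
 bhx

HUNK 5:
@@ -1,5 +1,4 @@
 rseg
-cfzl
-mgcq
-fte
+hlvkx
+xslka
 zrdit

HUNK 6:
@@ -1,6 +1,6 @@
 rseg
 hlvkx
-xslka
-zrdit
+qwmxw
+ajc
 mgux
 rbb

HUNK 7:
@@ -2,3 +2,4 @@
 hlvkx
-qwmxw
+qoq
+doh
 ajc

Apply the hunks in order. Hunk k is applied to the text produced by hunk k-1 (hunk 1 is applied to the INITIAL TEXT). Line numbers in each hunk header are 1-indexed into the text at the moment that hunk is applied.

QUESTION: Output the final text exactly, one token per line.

Answer: rseg
hlvkx
qoq
doh
ajc
mgux
rbb
bhx

Derivation:
Hunk 1: at line 2 remove [sjwv,cqxyk] add [mgcq,vgwed] -> 8 lines: rseg cfzl mgcq vgwed ziu bykw qsuvc bhx
Hunk 2: at line 2 remove [vgwed,ziu,bykw] add [nthy,vgj] -> 7 lines: rseg cfzl mgcq nthy vgj qsuvc bhx
Hunk 3: at line 5 remove [qsuvc] add [rbb] -> 7 lines: rseg cfzl mgcq nthy vgj rbb bhx
Hunk 4: at line 2 remove [nthy,vgj] add [fte,zrdit,mgux] -> 8 lines: rseg cfzl mgcq fte zrdit mgux rbb bhx
Hunk 5: at line 1 remove [cfzl,mgcq,fte] add [hlvkx,xslka] -> 7 lines: rseg hlvkx xslka zrdit mgux rbb bhx
Hunk 6: at line 1 remove [xslka,zrdit] add [qwmxw,ajc] -> 7 lines: rseg hlvkx qwmxw ajc mgux rbb bhx
Hunk 7: at line 2 remove [qwmxw] add [qoq,doh] -> 8 lines: rseg hlvkx qoq doh ajc mgux rbb bhx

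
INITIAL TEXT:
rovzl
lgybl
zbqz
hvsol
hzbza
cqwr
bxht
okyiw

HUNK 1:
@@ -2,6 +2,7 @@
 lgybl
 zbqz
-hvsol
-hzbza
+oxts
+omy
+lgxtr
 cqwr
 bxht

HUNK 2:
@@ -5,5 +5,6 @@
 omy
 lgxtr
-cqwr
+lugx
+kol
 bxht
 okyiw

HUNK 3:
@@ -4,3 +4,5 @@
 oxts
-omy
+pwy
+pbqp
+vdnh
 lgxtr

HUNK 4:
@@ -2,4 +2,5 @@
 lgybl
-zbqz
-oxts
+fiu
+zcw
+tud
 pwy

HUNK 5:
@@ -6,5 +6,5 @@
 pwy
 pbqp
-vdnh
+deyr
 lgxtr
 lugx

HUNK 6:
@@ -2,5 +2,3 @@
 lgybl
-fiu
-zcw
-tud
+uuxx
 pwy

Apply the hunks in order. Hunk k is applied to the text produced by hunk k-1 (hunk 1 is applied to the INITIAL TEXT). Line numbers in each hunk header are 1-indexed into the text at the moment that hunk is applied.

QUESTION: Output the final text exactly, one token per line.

Answer: rovzl
lgybl
uuxx
pwy
pbqp
deyr
lgxtr
lugx
kol
bxht
okyiw

Derivation:
Hunk 1: at line 2 remove [hvsol,hzbza] add [oxts,omy,lgxtr] -> 9 lines: rovzl lgybl zbqz oxts omy lgxtr cqwr bxht okyiw
Hunk 2: at line 5 remove [cqwr] add [lugx,kol] -> 10 lines: rovzl lgybl zbqz oxts omy lgxtr lugx kol bxht okyiw
Hunk 3: at line 4 remove [omy] add [pwy,pbqp,vdnh] -> 12 lines: rovzl lgybl zbqz oxts pwy pbqp vdnh lgxtr lugx kol bxht okyiw
Hunk 4: at line 2 remove [zbqz,oxts] add [fiu,zcw,tud] -> 13 lines: rovzl lgybl fiu zcw tud pwy pbqp vdnh lgxtr lugx kol bxht okyiw
Hunk 5: at line 6 remove [vdnh] add [deyr] -> 13 lines: rovzl lgybl fiu zcw tud pwy pbqp deyr lgxtr lugx kol bxht okyiw
Hunk 6: at line 2 remove [fiu,zcw,tud] add [uuxx] -> 11 lines: rovzl lgybl uuxx pwy pbqp deyr lgxtr lugx kol bxht okyiw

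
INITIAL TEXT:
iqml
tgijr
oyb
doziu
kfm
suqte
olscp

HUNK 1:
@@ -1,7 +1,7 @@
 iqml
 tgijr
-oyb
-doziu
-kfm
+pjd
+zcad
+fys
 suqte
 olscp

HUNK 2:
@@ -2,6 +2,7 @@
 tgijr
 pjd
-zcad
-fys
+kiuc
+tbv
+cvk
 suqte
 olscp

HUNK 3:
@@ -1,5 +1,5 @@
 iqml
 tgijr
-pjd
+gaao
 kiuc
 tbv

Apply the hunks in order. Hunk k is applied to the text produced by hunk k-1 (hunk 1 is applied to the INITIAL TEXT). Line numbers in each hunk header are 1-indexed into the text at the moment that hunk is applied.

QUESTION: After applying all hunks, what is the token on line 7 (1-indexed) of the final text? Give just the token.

Hunk 1: at line 1 remove [oyb,doziu,kfm] add [pjd,zcad,fys] -> 7 lines: iqml tgijr pjd zcad fys suqte olscp
Hunk 2: at line 2 remove [zcad,fys] add [kiuc,tbv,cvk] -> 8 lines: iqml tgijr pjd kiuc tbv cvk suqte olscp
Hunk 3: at line 1 remove [pjd] add [gaao] -> 8 lines: iqml tgijr gaao kiuc tbv cvk suqte olscp
Final line 7: suqte

Answer: suqte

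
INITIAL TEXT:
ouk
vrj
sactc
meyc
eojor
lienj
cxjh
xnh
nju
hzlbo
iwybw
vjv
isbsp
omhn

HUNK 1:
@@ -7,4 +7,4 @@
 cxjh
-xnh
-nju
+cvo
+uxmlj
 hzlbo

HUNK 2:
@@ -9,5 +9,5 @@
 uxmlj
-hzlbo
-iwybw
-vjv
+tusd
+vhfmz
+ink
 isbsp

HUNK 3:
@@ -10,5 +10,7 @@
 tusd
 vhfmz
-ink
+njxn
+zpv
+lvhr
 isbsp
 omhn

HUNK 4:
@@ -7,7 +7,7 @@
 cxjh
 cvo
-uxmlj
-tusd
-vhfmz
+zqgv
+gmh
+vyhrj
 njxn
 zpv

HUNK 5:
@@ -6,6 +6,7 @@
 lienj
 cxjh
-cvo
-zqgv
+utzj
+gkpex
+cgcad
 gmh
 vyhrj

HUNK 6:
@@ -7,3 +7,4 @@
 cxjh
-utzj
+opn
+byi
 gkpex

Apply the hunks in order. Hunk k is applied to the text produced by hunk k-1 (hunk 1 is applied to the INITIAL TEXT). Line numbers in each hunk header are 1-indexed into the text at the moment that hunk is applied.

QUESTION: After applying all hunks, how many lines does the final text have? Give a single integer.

Hunk 1: at line 7 remove [xnh,nju] add [cvo,uxmlj] -> 14 lines: ouk vrj sactc meyc eojor lienj cxjh cvo uxmlj hzlbo iwybw vjv isbsp omhn
Hunk 2: at line 9 remove [hzlbo,iwybw,vjv] add [tusd,vhfmz,ink] -> 14 lines: ouk vrj sactc meyc eojor lienj cxjh cvo uxmlj tusd vhfmz ink isbsp omhn
Hunk 3: at line 10 remove [ink] add [njxn,zpv,lvhr] -> 16 lines: ouk vrj sactc meyc eojor lienj cxjh cvo uxmlj tusd vhfmz njxn zpv lvhr isbsp omhn
Hunk 4: at line 7 remove [uxmlj,tusd,vhfmz] add [zqgv,gmh,vyhrj] -> 16 lines: ouk vrj sactc meyc eojor lienj cxjh cvo zqgv gmh vyhrj njxn zpv lvhr isbsp omhn
Hunk 5: at line 6 remove [cvo,zqgv] add [utzj,gkpex,cgcad] -> 17 lines: ouk vrj sactc meyc eojor lienj cxjh utzj gkpex cgcad gmh vyhrj njxn zpv lvhr isbsp omhn
Hunk 6: at line 7 remove [utzj] add [opn,byi] -> 18 lines: ouk vrj sactc meyc eojor lienj cxjh opn byi gkpex cgcad gmh vyhrj njxn zpv lvhr isbsp omhn
Final line count: 18

Answer: 18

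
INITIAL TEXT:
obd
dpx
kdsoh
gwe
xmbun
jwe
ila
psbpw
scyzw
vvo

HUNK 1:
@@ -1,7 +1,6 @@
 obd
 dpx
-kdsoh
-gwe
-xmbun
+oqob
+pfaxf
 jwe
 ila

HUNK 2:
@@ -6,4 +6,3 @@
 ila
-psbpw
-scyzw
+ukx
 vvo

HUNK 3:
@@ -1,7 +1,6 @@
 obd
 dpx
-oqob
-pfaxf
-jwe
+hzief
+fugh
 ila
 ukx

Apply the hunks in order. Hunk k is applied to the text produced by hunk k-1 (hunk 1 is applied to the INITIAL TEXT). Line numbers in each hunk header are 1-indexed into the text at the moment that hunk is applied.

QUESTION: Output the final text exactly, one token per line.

Hunk 1: at line 1 remove [kdsoh,gwe,xmbun] add [oqob,pfaxf] -> 9 lines: obd dpx oqob pfaxf jwe ila psbpw scyzw vvo
Hunk 2: at line 6 remove [psbpw,scyzw] add [ukx] -> 8 lines: obd dpx oqob pfaxf jwe ila ukx vvo
Hunk 3: at line 1 remove [oqob,pfaxf,jwe] add [hzief,fugh] -> 7 lines: obd dpx hzief fugh ila ukx vvo

Answer: obd
dpx
hzief
fugh
ila
ukx
vvo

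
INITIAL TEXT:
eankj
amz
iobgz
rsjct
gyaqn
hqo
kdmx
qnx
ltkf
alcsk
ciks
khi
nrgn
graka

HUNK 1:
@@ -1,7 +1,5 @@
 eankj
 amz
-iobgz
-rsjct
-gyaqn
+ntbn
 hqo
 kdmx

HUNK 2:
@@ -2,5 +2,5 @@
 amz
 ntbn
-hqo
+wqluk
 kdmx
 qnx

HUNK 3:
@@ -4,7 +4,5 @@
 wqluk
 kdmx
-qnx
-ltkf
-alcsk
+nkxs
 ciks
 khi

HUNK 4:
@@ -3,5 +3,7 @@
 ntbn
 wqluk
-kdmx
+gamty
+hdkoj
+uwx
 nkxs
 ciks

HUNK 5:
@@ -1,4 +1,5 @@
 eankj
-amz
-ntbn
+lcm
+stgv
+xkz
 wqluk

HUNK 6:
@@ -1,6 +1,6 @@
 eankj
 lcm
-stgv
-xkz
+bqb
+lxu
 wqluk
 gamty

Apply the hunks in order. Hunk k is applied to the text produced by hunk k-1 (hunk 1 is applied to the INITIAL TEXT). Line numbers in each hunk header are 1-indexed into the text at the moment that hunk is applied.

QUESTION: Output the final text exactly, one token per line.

Hunk 1: at line 1 remove [iobgz,rsjct,gyaqn] add [ntbn] -> 12 lines: eankj amz ntbn hqo kdmx qnx ltkf alcsk ciks khi nrgn graka
Hunk 2: at line 2 remove [hqo] add [wqluk] -> 12 lines: eankj amz ntbn wqluk kdmx qnx ltkf alcsk ciks khi nrgn graka
Hunk 3: at line 4 remove [qnx,ltkf,alcsk] add [nkxs] -> 10 lines: eankj amz ntbn wqluk kdmx nkxs ciks khi nrgn graka
Hunk 4: at line 3 remove [kdmx] add [gamty,hdkoj,uwx] -> 12 lines: eankj amz ntbn wqluk gamty hdkoj uwx nkxs ciks khi nrgn graka
Hunk 5: at line 1 remove [amz,ntbn] add [lcm,stgv,xkz] -> 13 lines: eankj lcm stgv xkz wqluk gamty hdkoj uwx nkxs ciks khi nrgn graka
Hunk 6: at line 1 remove [stgv,xkz] add [bqb,lxu] -> 13 lines: eankj lcm bqb lxu wqluk gamty hdkoj uwx nkxs ciks khi nrgn graka

Answer: eankj
lcm
bqb
lxu
wqluk
gamty
hdkoj
uwx
nkxs
ciks
khi
nrgn
graka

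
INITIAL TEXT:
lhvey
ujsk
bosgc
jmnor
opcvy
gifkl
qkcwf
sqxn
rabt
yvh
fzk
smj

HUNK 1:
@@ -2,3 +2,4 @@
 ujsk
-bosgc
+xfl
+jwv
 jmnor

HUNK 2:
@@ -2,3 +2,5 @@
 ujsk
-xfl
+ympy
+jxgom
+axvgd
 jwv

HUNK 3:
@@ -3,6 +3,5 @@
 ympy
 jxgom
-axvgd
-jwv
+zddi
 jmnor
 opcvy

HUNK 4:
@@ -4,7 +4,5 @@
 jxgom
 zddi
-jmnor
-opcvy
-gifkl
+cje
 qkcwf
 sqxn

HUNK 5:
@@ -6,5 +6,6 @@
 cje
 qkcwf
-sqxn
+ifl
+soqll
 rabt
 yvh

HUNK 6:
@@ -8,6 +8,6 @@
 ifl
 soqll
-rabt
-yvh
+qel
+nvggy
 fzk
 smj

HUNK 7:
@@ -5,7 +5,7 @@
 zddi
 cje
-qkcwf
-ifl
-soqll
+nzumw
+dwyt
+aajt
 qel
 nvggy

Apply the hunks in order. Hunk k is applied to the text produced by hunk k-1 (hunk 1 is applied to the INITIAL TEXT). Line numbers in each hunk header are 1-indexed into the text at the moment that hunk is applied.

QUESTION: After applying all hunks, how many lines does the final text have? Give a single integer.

Answer: 13

Derivation:
Hunk 1: at line 2 remove [bosgc] add [xfl,jwv] -> 13 lines: lhvey ujsk xfl jwv jmnor opcvy gifkl qkcwf sqxn rabt yvh fzk smj
Hunk 2: at line 2 remove [xfl] add [ympy,jxgom,axvgd] -> 15 lines: lhvey ujsk ympy jxgom axvgd jwv jmnor opcvy gifkl qkcwf sqxn rabt yvh fzk smj
Hunk 3: at line 3 remove [axvgd,jwv] add [zddi] -> 14 lines: lhvey ujsk ympy jxgom zddi jmnor opcvy gifkl qkcwf sqxn rabt yvh fzk smj
Hunk 4: at line 4 remove [jmnor,opcvy,gifkl] add [cje] -> 12 lines: lhvey ujsk ympy jxgom zddi cje qkcwf sqxn rabt yvh fzk smj
Hunk 5: at line 6 remove [sqxn] add [ifl,soqll] -> 13 lines: lhvey ujsk ympy jxgom zddi cje qkcwf ifl soqll rabt yvh fzk smj
Hunk 6: at line 8 remove [rabt,yvh] add [qel,nvggy] -> 13 lines: lhvey ujsk ympy jxgom zddi cje qkcwf ifl soqll qel nvggy fzk smj
Hunk 7: at line 5 remove [qkcwf,ifl,soqll] add [nzumw,dwyt,aajt] -> 13 lines: lhvey ujsk ympy jxgom zddi cje nzumw dwyt aajt qel nvggy fzk smj
Final line count: 13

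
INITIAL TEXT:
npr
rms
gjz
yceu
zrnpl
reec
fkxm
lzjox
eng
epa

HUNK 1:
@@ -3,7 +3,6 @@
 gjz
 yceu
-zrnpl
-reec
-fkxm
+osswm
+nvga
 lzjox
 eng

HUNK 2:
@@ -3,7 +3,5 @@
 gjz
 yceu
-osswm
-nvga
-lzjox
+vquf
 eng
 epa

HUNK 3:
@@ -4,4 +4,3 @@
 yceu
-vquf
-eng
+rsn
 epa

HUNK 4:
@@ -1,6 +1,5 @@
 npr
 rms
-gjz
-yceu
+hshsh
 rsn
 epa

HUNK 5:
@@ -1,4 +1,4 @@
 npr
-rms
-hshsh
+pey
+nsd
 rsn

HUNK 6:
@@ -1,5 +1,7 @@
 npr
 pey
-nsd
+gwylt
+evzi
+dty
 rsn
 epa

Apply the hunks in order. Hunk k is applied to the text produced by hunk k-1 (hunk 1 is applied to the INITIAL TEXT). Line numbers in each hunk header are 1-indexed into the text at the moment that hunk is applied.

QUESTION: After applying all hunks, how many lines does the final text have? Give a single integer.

Answer: 7

Derivation:
Hunk 1: at line 3 remove [zrnpl,reec,fkxm] add [osswm,nvga] -> 9 lines: npr rms gjz yceu osswm nvga lzjox eng epa
Hunk 2: at line 3 remove [osswm,nvga,lzjox] add [vquf] -> 7 lines: npr rms gjz yceu vquf eng epa
Hunk 3: at line 4 remove [vquf,eng] add [rsn] -> 6 lines: npr rms gjz yceu rsn epa
Hunk 4: at line 1 remove [gjz,yceu] add [hshsh] -> 5 lines: npr rms hshsh rsn epa
Hunk 5: at line 1 remove [rms,hshsh] add [pey,nsd] -> 5 lines: npr pey nsd rsn epa
Hunk 6: at line 1 remove [nsd] add [gwylt,evzi,dty] -> 7 lines: npr pey gwylt evzi dty rsn epa
Final line count: 7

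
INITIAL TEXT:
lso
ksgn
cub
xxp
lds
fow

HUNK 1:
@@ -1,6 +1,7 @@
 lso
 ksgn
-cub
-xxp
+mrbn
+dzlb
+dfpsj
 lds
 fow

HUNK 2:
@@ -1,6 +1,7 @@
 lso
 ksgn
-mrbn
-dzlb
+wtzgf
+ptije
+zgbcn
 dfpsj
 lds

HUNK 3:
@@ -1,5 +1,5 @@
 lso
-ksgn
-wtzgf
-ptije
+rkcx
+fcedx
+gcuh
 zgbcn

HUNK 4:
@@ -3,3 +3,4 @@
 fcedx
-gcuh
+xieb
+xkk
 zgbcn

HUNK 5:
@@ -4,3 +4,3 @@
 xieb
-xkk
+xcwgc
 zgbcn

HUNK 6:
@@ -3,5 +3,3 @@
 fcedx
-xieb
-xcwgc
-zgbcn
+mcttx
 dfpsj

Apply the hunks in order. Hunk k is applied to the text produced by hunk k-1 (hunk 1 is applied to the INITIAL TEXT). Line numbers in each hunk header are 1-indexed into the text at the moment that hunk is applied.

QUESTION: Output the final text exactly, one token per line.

Hunk 1: at line 1 remove [cub,xxp] add [mrbn,dzlb,dfpsj] -> 7 lines: lso ksgn mrbn dzlb dfpsj lds fow
Hunk 2: at line 1 remove [mrbn,dzlb] add [wtzgf,ptije,zgbcn] -> 8 lines: lso ksgn wtzgf ptije zgbcn dfpsj lds fow
Hunk 3: at line 1 remove [ksgn,wtzgf,ptije] add [rkcx,fcedx,gcuh] -> 8 lines: lso rkcx fcedx gcuh zgbcn dfpsj lds fow
Hunk 4: at line 3 remove [gcuh] add [xieb,xkk] -> 9 lines: lso rkcx fcedx xieb xkk zgbcn dfpsj lds fow
Hunk 5: at line 4 remove [xkk] add [xcwgc] -> 9 lines: lso rkcx fcedx xieb xcwgc zgbcn dfpsj lds fow
Hunk 6: at line 3 remove [xieb,xcwgc,zgbcn] add [mcttx] -> 7 lines: lso rkcx fcedx mcttx dfpsj lds fow

Answer: lso
rkcx
fcedx
mcttx
dfpsj
lds
fow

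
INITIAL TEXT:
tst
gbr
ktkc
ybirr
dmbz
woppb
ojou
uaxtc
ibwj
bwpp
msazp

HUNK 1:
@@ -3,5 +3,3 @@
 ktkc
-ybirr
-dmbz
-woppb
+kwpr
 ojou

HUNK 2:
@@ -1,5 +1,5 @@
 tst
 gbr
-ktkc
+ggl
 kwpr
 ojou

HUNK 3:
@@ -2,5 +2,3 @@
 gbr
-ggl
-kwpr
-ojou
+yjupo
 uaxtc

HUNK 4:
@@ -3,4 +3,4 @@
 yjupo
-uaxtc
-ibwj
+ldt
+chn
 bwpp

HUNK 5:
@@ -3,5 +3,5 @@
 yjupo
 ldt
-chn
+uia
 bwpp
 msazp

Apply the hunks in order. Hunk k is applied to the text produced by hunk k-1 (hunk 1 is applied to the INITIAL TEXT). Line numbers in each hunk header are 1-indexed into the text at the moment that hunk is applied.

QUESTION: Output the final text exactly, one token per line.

Hunk 1: at line 3 remove [ybirr,dmbz,woppb] add [kwpr] -> 9 lines: tst gbr ktkc kwpr ojou uaxtc ibwj bwpp msazp
Hunk 2: at line 1 remove [ktkc] add [ggl] -> 9 lines: tst gbr ggl kwpr ojou uaxtc ibwj bwpp msazp
Hunk 3: at line 2 remove [ggl,kwpr,ojou] add [yjupo] -> 7 lines: tst gbr yjupo uaxtc ibwj bwpp msazp
Hunk 4: at line 3 remove [uaxtc,ibwj] add [ldt,chn] -> 7 lines: tst gbr yjupo ldt chn bwpp msazp
Hunk 5: at line 3 remove [chn] add [uia] -> 7 lines: tst gbr yjupo ldt uia bwpp msazp

Answer: tst
gbr
yjupo
ldt
uia
bwpp
msazp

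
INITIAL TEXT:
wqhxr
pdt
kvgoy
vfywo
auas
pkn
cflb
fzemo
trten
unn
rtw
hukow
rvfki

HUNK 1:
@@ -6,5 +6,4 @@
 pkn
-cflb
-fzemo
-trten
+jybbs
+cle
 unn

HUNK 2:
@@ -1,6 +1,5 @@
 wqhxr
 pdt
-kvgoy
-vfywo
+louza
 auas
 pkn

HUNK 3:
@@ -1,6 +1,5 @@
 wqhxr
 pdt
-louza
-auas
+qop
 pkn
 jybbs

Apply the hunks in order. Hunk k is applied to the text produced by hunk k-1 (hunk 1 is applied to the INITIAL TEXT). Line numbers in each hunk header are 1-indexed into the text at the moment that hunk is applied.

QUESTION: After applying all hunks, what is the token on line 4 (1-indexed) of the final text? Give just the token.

Hunk 1: at line 6 remove [cflb,fzemo,trten] add [jybbs,cle] -> 12 lines: wqhxr pdt kvgoy vfywo auas pkn jybbs cle unn rtw hukow rvfki
Hunk 2: at line 1 remove [kvgoy,vfywo] add [louza] -> 11 lines: wqhxr pdt louza auas pkn jybbs cle unn rtw hukow rvfki
Hunk 3: at line 1 remove [louza,auas] add [qop] -> 10 lines: wqhxr pdt qop pkn jybbs cle unn rtw hukow rvfki
Final line 4: pkn

Answer: pkn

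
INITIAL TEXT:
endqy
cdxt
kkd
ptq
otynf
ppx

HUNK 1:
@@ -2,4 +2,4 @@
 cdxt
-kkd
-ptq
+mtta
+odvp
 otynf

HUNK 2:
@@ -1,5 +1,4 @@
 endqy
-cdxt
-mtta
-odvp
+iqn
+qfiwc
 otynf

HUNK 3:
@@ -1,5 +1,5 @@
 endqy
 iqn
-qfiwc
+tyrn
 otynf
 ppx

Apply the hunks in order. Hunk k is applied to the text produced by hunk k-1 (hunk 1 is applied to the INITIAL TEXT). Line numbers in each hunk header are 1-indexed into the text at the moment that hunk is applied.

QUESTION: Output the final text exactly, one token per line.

Hunk 1: at line 2 remove [kkd,ptq] add [mtta,odvp] -> 6 lines: endqy cdxt mtta odvp otynf ppx
Hunk 2: at line 1 remove [cdxt,mtta,odvp] add [iqn,qfiwc] -> 5 lines: endqy iqn qfiwc otynf ppx
Hunk 3: at line 1 remove [qfiwc] add [tyrn] -> 5 lines: endqy iqn tyrn otynf ppx

Answer: endqy
iqn
tyrn
otynf
ppx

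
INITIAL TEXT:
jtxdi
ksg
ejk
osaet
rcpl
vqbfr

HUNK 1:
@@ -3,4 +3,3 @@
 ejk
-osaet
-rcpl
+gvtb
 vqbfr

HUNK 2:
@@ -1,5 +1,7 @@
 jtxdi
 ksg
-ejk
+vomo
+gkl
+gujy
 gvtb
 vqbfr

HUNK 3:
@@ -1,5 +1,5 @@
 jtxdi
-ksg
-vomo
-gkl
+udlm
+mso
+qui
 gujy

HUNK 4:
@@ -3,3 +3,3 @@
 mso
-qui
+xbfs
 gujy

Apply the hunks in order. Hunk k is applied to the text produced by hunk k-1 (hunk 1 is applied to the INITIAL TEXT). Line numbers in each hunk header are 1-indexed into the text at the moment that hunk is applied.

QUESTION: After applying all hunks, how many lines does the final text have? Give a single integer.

Hunk 1: at line 3 remove [osaet,rcpl] add [gvtb] -> 5 lines: jtxdi ksg ejk gvtb vqbfr
Hunk 2: at line 1 remove [ejk] add [vomo,gkl,gujy] -> 7 lines: jtxdi ksg vomo gkl gujy gvtb vqbfr
Hunk 3: at line 1 remove [ksg,vomo,gkl] add [udlm,mso,qui] -> 7 lines: jtxdi udlm mso qui gujy gvtb vqbfr
Hunk 4: at line 3 remove [qui] add [xbfs] -> 7 lines: jtxdi udlm mso xbfs gujy gvtb vqbfr
Final line count: 7

Answer: 7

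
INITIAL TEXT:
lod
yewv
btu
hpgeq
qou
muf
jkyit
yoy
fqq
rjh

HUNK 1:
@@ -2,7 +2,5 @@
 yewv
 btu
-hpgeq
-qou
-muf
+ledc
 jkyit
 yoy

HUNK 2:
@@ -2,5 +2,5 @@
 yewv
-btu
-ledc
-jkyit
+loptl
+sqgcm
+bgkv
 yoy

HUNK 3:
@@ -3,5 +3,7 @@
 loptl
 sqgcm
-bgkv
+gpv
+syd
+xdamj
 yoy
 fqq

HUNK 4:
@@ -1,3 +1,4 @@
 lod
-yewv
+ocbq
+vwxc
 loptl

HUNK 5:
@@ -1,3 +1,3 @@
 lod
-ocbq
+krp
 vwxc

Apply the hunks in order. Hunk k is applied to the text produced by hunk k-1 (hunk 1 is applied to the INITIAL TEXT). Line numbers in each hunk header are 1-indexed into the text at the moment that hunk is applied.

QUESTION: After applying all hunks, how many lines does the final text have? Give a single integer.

Hunk 1: at line 2 remove [hpgeq,qou,muf] add [ledc] -> 8 lines: lod yewv btu ledc jkyit yoy fqq rjh
Hunk 2: at line 2 remove [btu,ledc,jkyit] add [loptl,sqgcm,bgkv] -> 8 lines: lod yewv loptl sqgcm bgkv yoy fqq rjh
Hunk 3: at line 3 remove [bgkv] add [gpv,syd,xdamj] -> 10 lines: lod yewv loptl sqgcm gpv syd xdamj yoy fqq rjh
Hunk 4: at line 1 remove [yewv] add [ocbq,vwxc] -> 11 lines: lod ocbq vwxc loptl sqgcm gpv syd xdamj yoy fqq rjh
Hunk 5: at line 1 remove [ocbq] add [krp] -> 11 lines: lod krp vwxc loptl sqgcm gpv syd xdamj yoy fqq rjh
Final line count: 11

Answer: 11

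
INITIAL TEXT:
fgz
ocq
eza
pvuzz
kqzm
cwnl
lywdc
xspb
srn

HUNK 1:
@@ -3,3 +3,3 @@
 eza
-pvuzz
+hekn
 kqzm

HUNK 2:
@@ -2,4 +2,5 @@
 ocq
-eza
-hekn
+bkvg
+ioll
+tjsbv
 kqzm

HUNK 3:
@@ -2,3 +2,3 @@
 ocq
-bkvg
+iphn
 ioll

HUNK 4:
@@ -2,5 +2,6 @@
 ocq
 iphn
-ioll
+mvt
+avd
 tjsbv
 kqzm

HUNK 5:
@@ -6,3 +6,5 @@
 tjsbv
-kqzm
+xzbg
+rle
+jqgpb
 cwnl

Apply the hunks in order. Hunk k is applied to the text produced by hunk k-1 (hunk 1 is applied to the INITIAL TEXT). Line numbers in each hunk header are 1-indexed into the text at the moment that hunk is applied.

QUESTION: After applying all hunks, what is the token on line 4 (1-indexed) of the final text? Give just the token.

Hunk 1: at line 3 remove [pvuzz] add [hekn] -> 9 lines: fgz ocq eza hekn kqzm cwnl lywdc xspb srn
Hunk 2: at line 2 remove [eza,hekn] add [bkvg,ioll,tjsbv] -> 10 lines: fgz ocq bkvg ioll tjsbv kqzm cwnl lywdc xspb srn
Hunk 3: at line 2 remove [bkvg] add [iphn] -> 10 lines: fgz ocq iphn ioll tjsbv kqzm cwnl lywdc xspb srn
Hunk 4: at line 2 remove [ioll] add [mvt,avd] -> 11 lines: fgz ocq iphn mvt avd tjsbv kqzm cwnl lywdc xspb srn
Hunk 5: at line 6 remove [kqzm] add [xzbg,rle,jqgpb] -> 13 lines: fgz ocq iphn mvt avd tjsbv xzbg rle jqgpb cwnl lywdc xspb srn
Final line 4: mvt

Answer: mvt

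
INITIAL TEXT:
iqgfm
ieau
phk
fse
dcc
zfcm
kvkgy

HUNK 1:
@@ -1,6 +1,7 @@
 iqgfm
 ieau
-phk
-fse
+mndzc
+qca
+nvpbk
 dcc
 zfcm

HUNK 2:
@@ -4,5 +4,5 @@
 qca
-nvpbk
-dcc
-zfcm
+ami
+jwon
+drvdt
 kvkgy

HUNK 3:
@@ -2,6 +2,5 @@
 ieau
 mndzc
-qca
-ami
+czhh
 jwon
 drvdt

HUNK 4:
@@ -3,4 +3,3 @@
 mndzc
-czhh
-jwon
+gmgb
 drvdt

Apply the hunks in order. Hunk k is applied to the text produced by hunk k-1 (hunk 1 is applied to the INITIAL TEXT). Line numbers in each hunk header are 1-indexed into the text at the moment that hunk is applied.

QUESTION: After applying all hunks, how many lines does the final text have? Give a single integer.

Answer: 6

Derivation:
Hunk 1: at line 1 remove [phk,fse] add [mndzc,qca,nvpbk] -> 8 lines: iqgfm ieau mndzc qca nvpbk dcc zfcm kvkgy
Hunk 2: at line 4 remove [nvpbk,dcc,zfcm] add [ami,jwon,drvdt] -> 8 lines: iqgfm ieau mndzc qca ami jwon drvdt kvkgy
Hunk 3: at line 2 remove [qca,ami] add [czhh] -> 7 lines: iqgfm ieau mndzc czhh jwon drvdt kvkgy
Hunk 4: at line 3 remove [czhh,jwon] add [gmgb] -> 6 lines: iqgfm ieau mndzc gmgb drvdt kvkgy
Final line count: 6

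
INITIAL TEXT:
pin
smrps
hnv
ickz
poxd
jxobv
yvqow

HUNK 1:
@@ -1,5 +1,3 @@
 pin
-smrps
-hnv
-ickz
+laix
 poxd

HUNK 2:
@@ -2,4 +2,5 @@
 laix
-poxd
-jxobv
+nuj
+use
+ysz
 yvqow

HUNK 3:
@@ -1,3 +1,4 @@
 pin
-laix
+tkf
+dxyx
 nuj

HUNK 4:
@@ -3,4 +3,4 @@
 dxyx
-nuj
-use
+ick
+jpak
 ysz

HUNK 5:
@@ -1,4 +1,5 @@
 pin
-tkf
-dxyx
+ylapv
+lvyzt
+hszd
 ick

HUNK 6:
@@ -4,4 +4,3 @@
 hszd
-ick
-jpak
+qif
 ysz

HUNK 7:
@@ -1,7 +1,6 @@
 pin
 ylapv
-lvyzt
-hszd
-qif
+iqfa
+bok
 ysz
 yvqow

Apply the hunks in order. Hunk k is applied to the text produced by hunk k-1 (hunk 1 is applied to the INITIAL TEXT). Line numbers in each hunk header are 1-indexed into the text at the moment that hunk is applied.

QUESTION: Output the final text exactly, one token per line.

Hunk 1: at line 1 remove [smrps,hnv,ickz] add [laix] -> 5 lines: pin laix poxd jxobv yvqow
Hunk 2: at line 2 remove [poxd,jxobv] add [nuj,use,ysz] -> 6 lines: pin laix nuj use ysz yvqow
Hunk 3: at line 1 remove [laix] add [tkf,dxyx] -> 7 lines: pin tkf dxyx nuj use ysz yvqow
Hunk 4: at line 3 remove [nuj,use] add [ick,jpak] -> 7 lines: pin tkf dxyx ick jpak ysz yvqow
Hunk 5: at line 1 remove [tkf,dxyx] add [ylapv,lvyzt,hszd] -> 8 lines: pin ylapv lvyzt hszd ick jpak ysz yvqow
Hunk 6: at line 4 remove [ick,jpak] add [qif] -> 7 lines: pin ylapv lvyzt hszd qif ysz yvqow
Hunk 7: at line 1 remove [lvyzt,hszd,qif] add [iqfa,bok] -> 6 lines: pin ylapv iqfa bok ysz yvqow

Answer: pin
ylapv
iqfa
bok
ysz
yvqow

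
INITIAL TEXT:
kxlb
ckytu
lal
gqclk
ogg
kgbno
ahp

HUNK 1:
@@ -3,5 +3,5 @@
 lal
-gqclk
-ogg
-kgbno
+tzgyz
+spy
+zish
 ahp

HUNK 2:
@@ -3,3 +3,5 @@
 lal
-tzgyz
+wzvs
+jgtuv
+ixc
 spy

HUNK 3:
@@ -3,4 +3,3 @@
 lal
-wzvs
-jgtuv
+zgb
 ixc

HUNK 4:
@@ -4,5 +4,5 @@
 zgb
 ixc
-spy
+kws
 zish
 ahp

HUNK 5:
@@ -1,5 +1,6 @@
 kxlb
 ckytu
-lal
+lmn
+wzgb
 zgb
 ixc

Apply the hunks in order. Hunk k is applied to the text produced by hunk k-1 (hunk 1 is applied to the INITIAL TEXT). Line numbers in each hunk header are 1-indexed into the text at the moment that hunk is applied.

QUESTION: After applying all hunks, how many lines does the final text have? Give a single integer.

Answer: 9

Derivation:
Hunk 1: at line 3 remove [gqclk,ogg,kgbno] add [tzgyz,spy,zish] -> 7 lines: kxlb ckytu lal tzgyz spy zish ahp
Hunk 2: at line 3 remove [tzgyz] add [wzvs,jgtuv,ixc] -> 9 lines: kxlb ckytu lal wzvs jgtuv ixc spy zish ahp
Hunk 3: at line 3 remove [wzvs,jgtuv] add [zgb] -> 8 lines: kxlb ckytu lal zgb ixc spy zish ahp
Hunk 4: at line 4 remove [spy] add [kws] -> 8 lines: kxlb ckytu lal zgb ixc kws zish ahp
Hunk 5: at line 1 remove [lal] add [lmn,wzgb] -> 9 lines: kxlb ckytu lmn wzgb zgb ixc kws zish ahp
Final line count: 9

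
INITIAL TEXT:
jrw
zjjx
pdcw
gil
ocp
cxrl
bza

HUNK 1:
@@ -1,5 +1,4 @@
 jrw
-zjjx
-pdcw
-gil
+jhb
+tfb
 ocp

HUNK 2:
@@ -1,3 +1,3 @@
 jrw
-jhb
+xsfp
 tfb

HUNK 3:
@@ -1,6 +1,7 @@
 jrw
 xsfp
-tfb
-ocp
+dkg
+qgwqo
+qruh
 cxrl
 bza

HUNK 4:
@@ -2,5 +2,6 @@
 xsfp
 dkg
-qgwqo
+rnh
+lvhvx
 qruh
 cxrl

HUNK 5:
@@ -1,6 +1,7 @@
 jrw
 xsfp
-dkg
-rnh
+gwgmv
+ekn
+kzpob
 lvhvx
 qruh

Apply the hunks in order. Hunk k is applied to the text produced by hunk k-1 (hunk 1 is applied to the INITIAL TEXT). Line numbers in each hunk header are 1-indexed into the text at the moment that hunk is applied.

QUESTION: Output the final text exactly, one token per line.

Hunk 1: at line 1 remove [zjjx,pdcw,gil] add [jhb,tfb] -> 6 lines: jrw jhb tfb ocp cxrl bza
Hunk 2: at line 1 remove [jhb] add [xsfp] -> 6 lines: jrw xsfp tfb ocp cxrl bza
Hunk 3: at line 1 remove [tfb,ocp] add [dkg,qgwqo,qruh] -> 7 lines: jrw xsfp dkg qgwqo qruh cxrl bza
Hunk 4: at line 2 remove [qgwqo] add [rnh,lvhvx] -> 8 lines: jrw xsfp dkg rnh lvhvx qruh cxrl bza
Hunk 5: at line 1 remove [dkg,rnh] add [gwgmv,ekn,kzpob] -> 9 lines: jrw xsfp gwgmv ekn kzpob lvhvx qruh cxrl bza

Answer: jrw
xsfp
gwgmv
ekn
kzpob
lvhvx
qruh
cxrl
bza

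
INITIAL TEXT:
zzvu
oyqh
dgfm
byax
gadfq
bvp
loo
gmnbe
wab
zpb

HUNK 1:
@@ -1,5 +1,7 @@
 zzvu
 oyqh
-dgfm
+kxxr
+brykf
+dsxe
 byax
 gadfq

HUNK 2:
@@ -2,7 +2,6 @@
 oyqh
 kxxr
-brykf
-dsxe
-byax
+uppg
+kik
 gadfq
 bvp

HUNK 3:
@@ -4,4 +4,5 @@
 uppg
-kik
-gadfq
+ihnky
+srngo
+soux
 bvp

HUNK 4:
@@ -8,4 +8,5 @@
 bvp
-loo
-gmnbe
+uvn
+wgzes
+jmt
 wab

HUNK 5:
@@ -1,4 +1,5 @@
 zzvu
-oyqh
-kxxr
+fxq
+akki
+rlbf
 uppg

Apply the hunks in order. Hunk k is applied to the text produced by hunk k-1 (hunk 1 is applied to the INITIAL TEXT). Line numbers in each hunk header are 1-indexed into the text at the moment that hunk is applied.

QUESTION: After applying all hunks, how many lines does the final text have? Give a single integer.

Hunk 1: at line 1 remove [dgfm] add [kxxr,brykf,dsxe] -> 12 lines: zzvu oyqh kxxr brykf dsxe byax gadfq bvp loo gmnbe wab zpb
Hunk 2: at line 2 remove [brykf,dsxe,byax] add [uppg,kik] -> 11 lines: zzvu oyqh kxxr uppg kik gadfq bvp loo gmnbe wab zpb
Hunk 3: at line 4 remove [kik,gadfq] add [ihnky,srngo,soux] -> 12 lines: zzvu oyqh kxxr uppg ihnky srngo soux bvp loo gmnbe wab zpb
Hunk 4: at line 8 remove [loo,gmnbe] add [uvn,wgzes,jmt] -> 13 lines: zzvu oyqh kxxr uppg ihnky srngo soux bvp uvn wgzes jmt wab zpb
Hunk 5: at line 1 remove [oyqh,kxxr] add [fxq,akki,rlbf] -> 14 lines: zzvu fxq akki rlbf uppg ihnky srngo soux bvp uvn wgzes jmt wab zpb
Final line count: 14

Answer: 14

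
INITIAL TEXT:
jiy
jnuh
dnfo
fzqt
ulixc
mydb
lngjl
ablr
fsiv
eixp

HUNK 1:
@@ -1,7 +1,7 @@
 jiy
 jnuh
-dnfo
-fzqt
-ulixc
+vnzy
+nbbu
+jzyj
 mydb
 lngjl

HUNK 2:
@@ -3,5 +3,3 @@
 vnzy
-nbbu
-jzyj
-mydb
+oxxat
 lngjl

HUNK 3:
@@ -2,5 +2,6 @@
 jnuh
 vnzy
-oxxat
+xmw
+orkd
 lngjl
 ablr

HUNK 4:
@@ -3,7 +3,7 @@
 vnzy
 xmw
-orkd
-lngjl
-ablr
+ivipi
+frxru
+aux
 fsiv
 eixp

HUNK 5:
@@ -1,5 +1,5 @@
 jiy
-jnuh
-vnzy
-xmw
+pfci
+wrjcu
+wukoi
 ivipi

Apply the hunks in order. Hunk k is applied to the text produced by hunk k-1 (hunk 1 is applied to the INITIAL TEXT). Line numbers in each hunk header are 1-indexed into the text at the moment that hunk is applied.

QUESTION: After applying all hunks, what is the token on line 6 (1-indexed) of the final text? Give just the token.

Hunk 1: at line 1 remove [dnfo,fzqt,ulixc] add [vnzy,nbbu,jzyj] -> 10 lines: jiy jnuh vnzy nbbu jzyj mydb lngjl ablr fsiv eixp
Hunk 2: at line 3 remove [nbbu,jzyj,mydb] add [oxxat] -> 8 lines: jiy jnuh vnzy oxxat lngjl ablr fsiv eixp
Hunk 3: at line 2 remove [oxxat] add [xmw,orkd] -> 9 lines: jiy jnuh vnzy xmw orkd lngjl ablr fsiv eixp
Hunk 4: at line 3 remove [orkd,lngjl,ablr] add [ivipi,frxru,aux] -> 9 lines: jiy jnuh vnzy xmw ivipi frxru aux fsiv eixp
Hunk 5: at line 1 remove [jnuh,vnzy,xmw] add [pfci,wrjcu,wukoi] -> 9 lines: jiy pfci wrjcu wukoi ivipi frxru aux fsiv eixp
Final line 6: frxru

Answer: frxru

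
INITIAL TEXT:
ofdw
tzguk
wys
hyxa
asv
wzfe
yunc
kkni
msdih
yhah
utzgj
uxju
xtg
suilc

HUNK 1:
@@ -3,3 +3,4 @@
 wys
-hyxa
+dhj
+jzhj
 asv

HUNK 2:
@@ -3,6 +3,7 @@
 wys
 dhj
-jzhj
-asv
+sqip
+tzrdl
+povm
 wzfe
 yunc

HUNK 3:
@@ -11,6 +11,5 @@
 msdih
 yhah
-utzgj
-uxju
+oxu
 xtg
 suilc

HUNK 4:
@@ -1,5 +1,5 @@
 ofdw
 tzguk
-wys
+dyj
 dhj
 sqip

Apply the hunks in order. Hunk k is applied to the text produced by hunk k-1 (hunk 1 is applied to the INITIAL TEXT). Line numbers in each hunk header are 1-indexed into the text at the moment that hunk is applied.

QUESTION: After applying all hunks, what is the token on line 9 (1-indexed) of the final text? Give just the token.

Hunk 1: at line 3 remove [hyxa] add [dhj,jzhj] -> 15 lines: ofdw tzguk wys dhj jzhj asv wzfe yunc kkni msdih yhah utzgj uxju xtg suilc
Hunk 2: at line 3 remove [jzhj,asv] add [sqip,tzrdl,povm] -> 16 lines: ofdw tzguk wys dhj sqip tzrdl povm wzfe yunc kkni msdih yhah utzgj uxju xtg suilc
Hunk 3: at line 11 remove [utzgj,uxju] add [oxu] -> 15 lines: ofdw tzguk wys dhj sqip tzrdl povm wzfe yunc kkni msdih yhah oxu xtg suilc
Hunk 4: at line 1 remove [wys] add [dyj] -> 15 lines: ofdw tzguk dyj dhj sqip tzrdl povm wzfe yunc kkni msdih yhah oxu xtg suilc
Final line 9: yunc

Answer: yunc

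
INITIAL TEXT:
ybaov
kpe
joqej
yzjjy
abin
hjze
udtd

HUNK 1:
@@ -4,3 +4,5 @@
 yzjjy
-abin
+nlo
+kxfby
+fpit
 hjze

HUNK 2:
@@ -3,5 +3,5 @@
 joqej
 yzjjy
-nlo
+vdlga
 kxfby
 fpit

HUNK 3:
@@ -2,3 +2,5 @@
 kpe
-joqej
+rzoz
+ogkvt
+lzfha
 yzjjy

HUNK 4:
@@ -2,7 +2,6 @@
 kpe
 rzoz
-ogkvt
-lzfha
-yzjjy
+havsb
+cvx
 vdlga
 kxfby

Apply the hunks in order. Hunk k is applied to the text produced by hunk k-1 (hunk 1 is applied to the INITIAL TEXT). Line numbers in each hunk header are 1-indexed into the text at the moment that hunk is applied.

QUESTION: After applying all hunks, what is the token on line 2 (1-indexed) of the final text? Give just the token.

Hunk 1: at line 4 remove [abin] add [nlo,kxfby,fpit] -> 9 lines: ybaov kpe joqej yzjjy nlo kxfby fpit hjze udtd
Hunk 2: at line 3 remove [nlo] add [vdlga] -> 9 lines: ybaov kpe joqej yzjjy vdlga kxfby fpit hjze udtd
Hunk 3: at line 2 remove [joqej] add [rzoz,ogkvt,lzfha] -> 11 lines: ybaov kpe rzoz ogkvt lzfha yzjjy vdlga kxfby fpit hjze udtd
Hunk 4: at line 2 remove [ogkvt,lzfha,yzjjy] add [havsb,cvx] -> 10 lines: ybaov kpe rzoz havsb cvx vdlga kxfby fpit hjze udtd
Final line 2: kpe

Answer: kpe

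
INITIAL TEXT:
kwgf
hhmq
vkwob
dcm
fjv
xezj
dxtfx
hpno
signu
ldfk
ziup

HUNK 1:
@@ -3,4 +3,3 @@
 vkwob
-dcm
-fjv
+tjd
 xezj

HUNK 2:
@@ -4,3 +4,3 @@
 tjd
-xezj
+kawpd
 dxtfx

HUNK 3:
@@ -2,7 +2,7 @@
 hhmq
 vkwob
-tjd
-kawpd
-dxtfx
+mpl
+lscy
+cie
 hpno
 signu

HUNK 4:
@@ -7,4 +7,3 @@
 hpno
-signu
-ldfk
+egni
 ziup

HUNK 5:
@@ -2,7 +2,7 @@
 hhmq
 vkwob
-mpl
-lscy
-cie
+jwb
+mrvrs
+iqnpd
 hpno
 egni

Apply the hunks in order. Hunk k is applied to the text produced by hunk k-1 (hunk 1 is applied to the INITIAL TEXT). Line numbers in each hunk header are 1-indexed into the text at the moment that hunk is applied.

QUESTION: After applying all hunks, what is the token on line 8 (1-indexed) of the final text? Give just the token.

Answer: egni

Derivation:
Hunk 1: at line 3 remove [dcm,fjv] add [tjd] -> 10 lines: kwgf hhmq vkwob tjd xezj dxtfx hpno signu ldfk ziup
Hunk 2: at line 4 remove [xezj] add [kawpd] -> 10 lines: kwgf hhmq vkwob tjd kawpd dxtfx hpno signu ldfk ziup
Hunk 3: at line 2 remove [tjd,kawpd,dxtfx] add [mpl,lscy,cie] -> 10 lines: kwgf hhmq vkwob mpl lscy cie hpno signu ldfk ziup
Hunk 4: at line 7 remove [signu,ldfk] add [egni] -> 9 lines: kwgf hhmq vkwob mpl lscy cie hpno egni ziup
Hunk 5: at line 2 remove [mpl,lscy,cie] add [jwb,mrvrs,iqnpd] -> 9 lines: kwgf hhmq vkwob jwb mrvrs iqnpd hpno egni ziup
Final line 8: egni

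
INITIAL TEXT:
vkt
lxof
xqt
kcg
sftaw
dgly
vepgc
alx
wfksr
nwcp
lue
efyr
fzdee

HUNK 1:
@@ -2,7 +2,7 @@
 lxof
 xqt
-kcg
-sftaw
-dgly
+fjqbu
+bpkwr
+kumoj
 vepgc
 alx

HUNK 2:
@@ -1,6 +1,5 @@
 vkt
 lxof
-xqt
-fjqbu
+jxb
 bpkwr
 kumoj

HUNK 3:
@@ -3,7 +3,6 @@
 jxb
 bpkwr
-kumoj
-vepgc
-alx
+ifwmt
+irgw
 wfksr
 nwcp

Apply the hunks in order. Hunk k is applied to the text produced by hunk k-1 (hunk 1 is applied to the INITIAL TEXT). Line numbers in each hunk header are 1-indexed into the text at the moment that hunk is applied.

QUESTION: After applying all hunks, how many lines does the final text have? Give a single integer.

Hunk 1: at line 2 remove [kcg,sftaw,dgly] add [fjqbu,bpkwr,kumoj] -> 13 lines: vkt lxof xqt fjqbu bpkwr kumoj vepgc alx wfksr nwcp lue efyr fzdee
Hunk 2: at line 1 remove [xqt,fjqbu] add [jxb] -> 12 lines: vkt lxof jxb bpkwr kumoj vepgc alx wfksr nwcp lue efyr fzdee
Hunk 3: at line 3 remove [kumoj,vepgc,alx] add [ifwmt,irgw] -> 11 lines: vkt lxof jxb bpkwr ifwmt irgw wfksr nwcp lue efyr fzdee
Final line count: 11

Answer: 11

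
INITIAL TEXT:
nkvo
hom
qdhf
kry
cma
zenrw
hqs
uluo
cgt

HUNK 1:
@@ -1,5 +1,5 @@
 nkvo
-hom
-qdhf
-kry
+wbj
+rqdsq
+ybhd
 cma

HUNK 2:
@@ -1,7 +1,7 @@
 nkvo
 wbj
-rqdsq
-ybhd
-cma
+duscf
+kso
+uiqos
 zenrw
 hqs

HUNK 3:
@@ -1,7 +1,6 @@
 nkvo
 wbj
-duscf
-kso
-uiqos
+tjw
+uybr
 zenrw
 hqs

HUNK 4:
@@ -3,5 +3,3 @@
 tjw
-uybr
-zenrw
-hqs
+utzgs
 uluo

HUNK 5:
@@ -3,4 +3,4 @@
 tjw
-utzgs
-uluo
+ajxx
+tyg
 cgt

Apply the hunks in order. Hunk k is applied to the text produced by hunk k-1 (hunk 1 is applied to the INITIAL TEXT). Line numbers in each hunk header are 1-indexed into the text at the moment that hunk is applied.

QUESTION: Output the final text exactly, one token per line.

Hunk 1: at line 1 remove [hom,qdhf,kry] add [wbj,rqdsq,ybhd] -> 9 lines: nkvo wbj rqdsq ybhd cma zenrw hqs uluo cgt
Hunk 2: at line 1 remove [rqdsq,ybhd,cma] add [duscf,kso,uiqos] -> 9 lines: nkvo wbj duscf kso uiqos zenrw hqs uluo cgt
Hunk 3: at line 1 remove [duscf,kso,uiqos] add [tjw,uybr] -> 8 lines: nkvo wbj tjw uybr zenrw hqs uluo cgt
Hunk 4: at line 3 remove [uybr,zenrw,hqs] add [utzgs] -> 6 lines: nkvo wbj tjw utzgs uluo cgt
Hunk 5: at line 3 remove [utzgs,uluo] add [ajxx,tyg] -> 6 lines: nkvo wbj tjw ajxx tyg cgt

Answer: nkvo
wbj
tjw
ajxx
tyg
cgt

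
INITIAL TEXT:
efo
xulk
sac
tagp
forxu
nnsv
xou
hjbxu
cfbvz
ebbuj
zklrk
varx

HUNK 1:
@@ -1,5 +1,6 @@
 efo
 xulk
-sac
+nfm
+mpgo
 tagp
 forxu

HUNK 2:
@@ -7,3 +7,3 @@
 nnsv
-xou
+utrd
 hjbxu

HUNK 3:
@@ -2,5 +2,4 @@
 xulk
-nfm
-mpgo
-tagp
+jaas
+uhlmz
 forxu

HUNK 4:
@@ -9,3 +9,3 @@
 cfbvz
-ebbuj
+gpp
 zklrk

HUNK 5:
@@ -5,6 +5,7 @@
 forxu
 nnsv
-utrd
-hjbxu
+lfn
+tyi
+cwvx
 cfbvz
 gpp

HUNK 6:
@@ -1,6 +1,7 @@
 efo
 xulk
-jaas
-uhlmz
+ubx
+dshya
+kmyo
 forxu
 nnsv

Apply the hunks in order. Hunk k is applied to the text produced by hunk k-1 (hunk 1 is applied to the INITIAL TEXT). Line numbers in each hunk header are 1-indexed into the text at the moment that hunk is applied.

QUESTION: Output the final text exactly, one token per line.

Hunk 1: at line 1 remove [sac] add [nfm,mpgo] -> 13 lines: efo xulk nfm mpgo tagp forxu nnsv xou hjbxu cfbvz ebbuj zklrk varx
Hunk 2: at line 7 remove [xou] add [utrd] -> 13 lines: efo xulk nfm mpgo tagp forxu nnsv utrd hjbxu cfbvz ebbuj zklrk varx
Hunk 3: at line 2 remove [nfm,mpgo,tagp] add [jaas,uhlmz] -> 12 lines: efo xulk jaas uhlmz forxu nnsv utrd hjbxu cfbvz ebbuj zklrk varx
Hunk 4: at line 9 remove [ebbuj] add [gpp] -> 12 lines: efo xulk jaas uhlmz forxu nnsv utrd hjbxu cfbvz gpp zklrk varx
Hunk 5: at line 5 remove [utrd,hjbxu] add [lfn,tyi,cwvx] -> 13 lines: efo xulk jaas uhlmz forxu nnsv lfn tyi cwvx cfbvz gpp zklrk varx
Hunk 6: at line 1 remove [jaas,uhlmz] add [ubx,dshya,kmyo] -> 14 lines: efo xulk ubx dshya kmyo forxu nnsv lfn tyi cwvx cfbvz gpp zklrk varx

Answer: efo
xulk
ubx
dshya
kmyo
forxu
nnsv
lfn
tyi
cwvx
cfbvz
gpp
zklrk
varx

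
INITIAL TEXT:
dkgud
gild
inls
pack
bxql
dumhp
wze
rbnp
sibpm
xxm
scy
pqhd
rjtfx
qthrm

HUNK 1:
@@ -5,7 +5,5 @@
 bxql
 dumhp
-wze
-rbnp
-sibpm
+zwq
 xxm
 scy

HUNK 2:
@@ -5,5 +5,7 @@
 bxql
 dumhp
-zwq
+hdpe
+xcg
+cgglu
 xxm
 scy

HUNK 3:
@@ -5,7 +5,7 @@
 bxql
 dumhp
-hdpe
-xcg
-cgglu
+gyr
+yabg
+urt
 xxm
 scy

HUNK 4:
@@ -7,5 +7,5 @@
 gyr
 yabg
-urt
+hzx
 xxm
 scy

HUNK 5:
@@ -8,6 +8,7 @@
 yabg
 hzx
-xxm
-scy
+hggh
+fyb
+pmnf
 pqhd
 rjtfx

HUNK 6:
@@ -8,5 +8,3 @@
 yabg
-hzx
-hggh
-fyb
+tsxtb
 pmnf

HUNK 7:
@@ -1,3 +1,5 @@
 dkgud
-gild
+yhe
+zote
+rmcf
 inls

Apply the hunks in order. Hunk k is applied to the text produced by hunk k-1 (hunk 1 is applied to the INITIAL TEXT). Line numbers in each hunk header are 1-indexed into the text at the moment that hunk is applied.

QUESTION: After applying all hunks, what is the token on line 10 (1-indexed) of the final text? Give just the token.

Answer: yabg

Derivation:
Hunk 1: at line 5 remove [wze,rbnp,sibpm] add [zwq] -> 12 lines: dkgud gild inls pack bxql dumhp zwq xxm scy pqhd rjtfx qthrm
Hunk 2: at line 5 remove [zwq] add [hdpe,xcg,cgglu] -> 14 lines: dkgud gild inls pack bxql dumhp hdpe xcg cgglu xxm scy pqhd rjtfx qthrm
Hunk 3: at line 5 remove [hdpe,xcg,cgglu] add [gyr,yabg,urt] -> 14 lines: dkgud gild inls pack bxql dumhp gyr yabg urt xxm scy pqhd rjtfx qthrm
Hunk 4: at line 7 remove [urt] add [hzx] -> 14 lines: dkgud gild inls pack bxql dumhp gyr yabg hzx xxm scy pqhd rjtfx qthrm
Hunk 5: at line 8 remove [xxm,scy] add [hggh,fyb,pmnf] -> 15 lines: dkgud gild inls pack bxql dumhp gyr yabg hzx hggh fyb pmnf pqhd rjtfx qthrm
Hunk 6: at line 8 remove [hzx,hggh,fyb] add [tsxtb] -> 13 lines: dkgud gild inls pack bxql dumhp gyr yabg tsxtb pmnf pqhd rjtfx qthrm
Hunk 7: at line 1 remove [gild] add [yhe,zote,rmcf] -> 15 lines: dkgud yhe zote rmcf inls pack bxql dumhp gyr yabg tsxtb pmnf pqhd rjtfx qthrm
Final line 10: yabg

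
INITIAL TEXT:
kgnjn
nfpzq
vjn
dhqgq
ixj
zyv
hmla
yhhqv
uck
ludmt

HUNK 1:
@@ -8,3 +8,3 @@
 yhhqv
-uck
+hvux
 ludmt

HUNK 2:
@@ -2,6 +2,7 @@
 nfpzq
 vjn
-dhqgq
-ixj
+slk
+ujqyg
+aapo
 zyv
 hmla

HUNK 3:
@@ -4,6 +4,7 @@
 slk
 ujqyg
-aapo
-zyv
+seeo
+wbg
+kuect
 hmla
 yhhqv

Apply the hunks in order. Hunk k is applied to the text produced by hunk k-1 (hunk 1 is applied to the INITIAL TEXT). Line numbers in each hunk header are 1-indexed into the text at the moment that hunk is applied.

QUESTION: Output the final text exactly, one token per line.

Answer: kgnjn
nfpzq
vjn
slk
ujqyg
seeo
wbg
kuect
hmla
yhhqv
hvux
ludmt

Derivation:
Hunk 1: at line 8 remove [uck] add [hvux] -> 10 lines: kgnjn nfpzq vjn dhqgq ixj zyv hmla yhhqv hvux ludmt
Hunk 2: at line 2 remove [dhqgq,ixj] add [slk,ujqyg,aapo] -> 11 lines: kgnjn nfpzq vjn slk ujqyg aapo zyv hmla yhhqv hvux ludmt
Hunk 3: at line 4 remove [aapo,zyv] add [seeo,wbg,kuect] -> 12 lines: kgnjn nfpzq vjn slk ujqyg seeo wbg kuect hmla yhhqv hvux ludmt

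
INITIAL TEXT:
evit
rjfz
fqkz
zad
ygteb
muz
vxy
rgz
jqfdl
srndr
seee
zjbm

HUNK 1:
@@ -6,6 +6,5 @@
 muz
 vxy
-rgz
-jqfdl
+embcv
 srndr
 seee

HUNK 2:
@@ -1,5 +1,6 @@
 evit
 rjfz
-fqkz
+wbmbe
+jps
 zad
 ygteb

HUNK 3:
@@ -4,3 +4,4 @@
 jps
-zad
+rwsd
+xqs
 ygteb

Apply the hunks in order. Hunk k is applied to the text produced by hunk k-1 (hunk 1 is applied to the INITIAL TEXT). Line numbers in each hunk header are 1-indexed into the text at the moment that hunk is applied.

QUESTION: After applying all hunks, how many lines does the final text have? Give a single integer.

Hunk 1: at line 6 remove [rgz,jqfdl] add [embcv] -> 11 lines: evit rjfz fqkz zad ygteb muz vxy embcv srndr seee zjbm
Hunk 2: at line 1 remove [fqkz] add [wbmbe,jps] -> 12 lines: evit rjfz wbmbe jps zad ygteb muz vxy embcv srndr seee zjbm
Hunk 3: at line 4 remove [zad] add [rwsd,xqs] -> 13 lines: evit rjfz wbmbe jps rwsd xqs ygteb muz vxy embcv srndr seee zjbm
Final line count: 13

Answer: 13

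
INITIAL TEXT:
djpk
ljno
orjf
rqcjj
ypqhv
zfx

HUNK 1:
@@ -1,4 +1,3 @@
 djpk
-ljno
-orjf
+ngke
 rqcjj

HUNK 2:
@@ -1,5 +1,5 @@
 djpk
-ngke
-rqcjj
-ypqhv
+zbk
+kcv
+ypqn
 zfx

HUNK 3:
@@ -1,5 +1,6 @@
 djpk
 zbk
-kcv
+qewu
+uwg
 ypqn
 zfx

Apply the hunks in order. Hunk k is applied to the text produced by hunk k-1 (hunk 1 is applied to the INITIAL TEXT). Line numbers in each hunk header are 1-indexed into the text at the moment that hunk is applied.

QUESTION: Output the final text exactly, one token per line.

Hunk 1: at line 1 remove [ljno,orjf] add [ngke] -> 5 lines: djpk ngke rqcjj ypqhv zfx
Hunk 2: at line 1 remove [ngke,rqcjj,ypqhv] add [zbk,kcv,ypqn] -> 5 lines: djpk zbk kcv ypqn zfx
Hunk 3: at line 1 remove [kcv] add [qewu,uwg] -> 6 lines: djpk zbk qewu uwg ypqn zfx

Answer: djpk
zbk
qewu
uwg
ypqn
zfx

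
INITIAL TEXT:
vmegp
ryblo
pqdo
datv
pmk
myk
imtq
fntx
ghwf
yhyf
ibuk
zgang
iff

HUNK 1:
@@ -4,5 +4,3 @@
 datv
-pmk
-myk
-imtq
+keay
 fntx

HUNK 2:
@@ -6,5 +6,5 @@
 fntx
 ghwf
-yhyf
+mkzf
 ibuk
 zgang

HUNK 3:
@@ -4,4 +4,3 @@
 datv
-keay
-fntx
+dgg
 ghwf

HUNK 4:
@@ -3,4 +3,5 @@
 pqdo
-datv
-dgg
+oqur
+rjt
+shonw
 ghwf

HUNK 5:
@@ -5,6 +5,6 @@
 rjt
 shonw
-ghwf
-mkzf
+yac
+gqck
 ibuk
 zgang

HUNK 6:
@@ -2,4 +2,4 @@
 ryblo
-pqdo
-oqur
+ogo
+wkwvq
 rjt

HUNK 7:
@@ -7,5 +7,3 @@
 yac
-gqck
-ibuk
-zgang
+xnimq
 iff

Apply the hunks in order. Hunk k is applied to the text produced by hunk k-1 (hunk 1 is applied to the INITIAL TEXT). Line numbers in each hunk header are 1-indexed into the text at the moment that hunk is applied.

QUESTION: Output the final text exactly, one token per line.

Hunk 1: at line 4 remove [pmk,myk,imtq] add [keay] -> 11 lines: vmegp ryblo pqdo datv keay fntx ghwf yhyf ibuk zgang iff
Hunk 2: at line 6 remove [yhyf] add [mkzf] -> 11 lines: vmegp ryblo pqdo datv keay fntx ghwf mkzf ibuk zgang iff
Hunk 3: at line 4 remove [keay,fntx] add [dgg] -> 10 lines: vmegp ryblo pqdo datv dgg ghwf mkzf ibuk zgang iff
Hunk 4: at line 3 remove [datv,dgg] add [oqur,rjt,shonw] -> 11 lines: vmegp ryblo pqdo oqur rjt shonw ghwf mkzf ibuk zgang iff
Hunk 5: at line 5 remove [ghwf,mkzf] add [yac,gqck] -> 11 lines: vmegp ryblo pqdo oqur rjt shonw yac gqck ibuk zgang iff
Hunk 6: at line 2 remove [pqdo,oqur] add [ogo,wkwvq] -> 11 lines: vmegp ryblo ogo wkwvq rjt shonw yac gqck ibuk zgang iff
Hunk 7: at line 7 remove [gqck,ibuk,zgang] add [xnimq] -> 9 lines: vmegp ryblo ogo wkwvq rjt shonw yac xnimq iff

Answer: vmegp
ryblo
ogo
wkwvq
rjt
shonw
yac
xnimq
iff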